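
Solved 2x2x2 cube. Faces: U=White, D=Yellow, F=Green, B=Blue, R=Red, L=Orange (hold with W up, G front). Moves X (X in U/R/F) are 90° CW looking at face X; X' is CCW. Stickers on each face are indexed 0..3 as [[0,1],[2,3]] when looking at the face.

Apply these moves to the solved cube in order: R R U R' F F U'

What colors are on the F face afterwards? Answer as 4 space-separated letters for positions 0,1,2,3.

Answer: G G W R

Derivation:
After move 1 (R): R=RRRR U=WGWG F=GYGY D=YBYB B=WBWB
After move 2 (R): R=RRRR U=WYWY F=GBGB D=YWYW B=GBGB
After move 3 (U): U=WWYY F=RRGB R=GBRR B=OOGB L=GBOO
After move 4 (R'): R=BRGR U=WGYO F=RWGY D=YRYB B=WOWB
After move 5 (F): F=GRYW U=WGOB R=YROR D=GBYB L=GYOR
After move 6 (F): F=YGWR U=WGRY R=ORBR D=OYYB L=GGOB
After move 7 (U'): U=GYWR F=GGWR R=YGBR B=ORWB L=WOOB
Query: F face = GGWR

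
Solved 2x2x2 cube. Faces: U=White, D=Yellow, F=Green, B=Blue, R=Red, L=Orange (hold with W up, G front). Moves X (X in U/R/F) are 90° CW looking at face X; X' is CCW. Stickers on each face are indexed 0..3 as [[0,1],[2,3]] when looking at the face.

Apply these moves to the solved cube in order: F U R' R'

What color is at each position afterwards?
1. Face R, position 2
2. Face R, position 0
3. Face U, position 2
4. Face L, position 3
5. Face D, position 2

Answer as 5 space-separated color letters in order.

Answer: B R O Y Y

Derivation:
After move 1 (F): F=GGGG U=WWOO R=WRWR D=RRYY L=OYOY
After move 2 (U): U=OWOW F=WRGG R=BBWR B=OYBB L=GGOY
After move 3 (R'): R=BRBW U=OBOO F=WWGW D=RRYG B=YYRB
After move 4 (R'): R=RWBB U=OROY F=WBGO D=RWYW B=GYRB
Query 1: R[2] = B
Query 2: R[0] = R
Query 3: U[2] = O
Query 4: L[3] = Y
Query 5: D[2] = Y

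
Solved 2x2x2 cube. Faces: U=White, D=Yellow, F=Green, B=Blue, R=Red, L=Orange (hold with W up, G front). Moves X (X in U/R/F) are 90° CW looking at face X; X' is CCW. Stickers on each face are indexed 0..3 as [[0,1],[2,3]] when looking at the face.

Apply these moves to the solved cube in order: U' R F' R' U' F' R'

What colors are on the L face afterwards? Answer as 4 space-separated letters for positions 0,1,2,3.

After move 1 (U'): U=WWWW F=OOGG R=GGRR B=RRBB L=BBOO
After move 2 (R): R=RGRG U=WOWG F=OYGY D=YBYR B=WRWB
After move 3 (F'): F=YYOG U=WORR R=BGYG D=BOYR L=BGOW
After move 4 (R'): R=GGBY U=WWRW F=YOOR D=BYYG B=RROB
After move 5 (U'): U=WWWR F=BGOR R=YOBY B=GGOB L=RROW
After move 6 (F'): F=GRBO U=WWYB R=YOBY D=RWYG L=RROW
After move 7 (R'): R=OYYB U=WOYG F=GWBB D=RRYO B=GGWB
Query: L face = RROW

Answer: R R O W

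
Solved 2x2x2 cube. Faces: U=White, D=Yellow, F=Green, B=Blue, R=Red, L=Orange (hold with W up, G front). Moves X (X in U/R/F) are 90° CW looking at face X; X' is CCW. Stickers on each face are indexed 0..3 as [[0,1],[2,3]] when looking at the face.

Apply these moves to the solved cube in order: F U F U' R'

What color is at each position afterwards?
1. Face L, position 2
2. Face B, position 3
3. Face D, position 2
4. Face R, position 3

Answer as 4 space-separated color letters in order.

Answer: O B Y W

Derivation:
After move 1 (F): F=GGGG U=WWOO R=WRWR D=RRYY L=OYOY
After move 2 (U): U=OWOW F=WRGG R=BBWR B=OYBB L=GGOY
After move 3 (F): F=GWGR U=OWYG R=OBWR D=WBYY L=GROR
After move 4 (U'): U=WGOY F=GRGR R=GWWR B=OBBB L=OYOR
After move 5 (R'): R=WRGW U=WBOO F=GGGY D=WRYR B=YBBB
Query 1: L[2] = O
Query 2: B[3] = B
Query 3: D[2] = Y
Query 4: R[3] = W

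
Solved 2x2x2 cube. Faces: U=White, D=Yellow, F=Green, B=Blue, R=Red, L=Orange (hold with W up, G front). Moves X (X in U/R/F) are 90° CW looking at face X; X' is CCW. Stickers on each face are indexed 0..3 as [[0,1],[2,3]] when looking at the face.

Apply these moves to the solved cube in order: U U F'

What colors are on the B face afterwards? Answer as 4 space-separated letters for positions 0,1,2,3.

Answer: G G B B

Derivation:
After move 1 (U): U=WWWW F=RRGG R=BBRR B=OOBB L=GGOO
After move 2 (U): U=WWWW F=BBGG R=OORR B=GGBB L=RROO
After move 3 (F'): F=BGBG U=WWOR R=YOYR D=ROYY L=RWOW
Query: B face = GGBB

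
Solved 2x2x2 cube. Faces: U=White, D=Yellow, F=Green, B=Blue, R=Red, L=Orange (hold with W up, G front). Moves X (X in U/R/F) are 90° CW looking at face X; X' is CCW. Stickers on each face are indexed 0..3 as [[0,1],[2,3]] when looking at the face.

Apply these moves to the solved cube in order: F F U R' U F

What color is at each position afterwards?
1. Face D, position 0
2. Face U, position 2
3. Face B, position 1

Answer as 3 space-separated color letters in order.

After move 1 (F): F=GGGG U=WWOO R=WRWR D=RRYY L=OYOY
After move 2 (F): F=GGGG U=WWYY R=OROR D=WWYY L=OROR
After move 3 (U): U=YWYW F=ORGG R=BBOR B=ORBB L=GGOR
After move 4 (R'): R=BRBO U=YBYO F=OWGW D=WRYG B=YRWB
After move 5 (U): U=YYOB F=BRGW R=YRBO B=GGWB L=OWOR
After move 6 (F): F=GBWR U=YYRW R=ORBO D=BYYG L=OWOR
Query 1: D[0] = B
Query 2: U[2] = R
Query 3: B[1] = G

Answer: B R G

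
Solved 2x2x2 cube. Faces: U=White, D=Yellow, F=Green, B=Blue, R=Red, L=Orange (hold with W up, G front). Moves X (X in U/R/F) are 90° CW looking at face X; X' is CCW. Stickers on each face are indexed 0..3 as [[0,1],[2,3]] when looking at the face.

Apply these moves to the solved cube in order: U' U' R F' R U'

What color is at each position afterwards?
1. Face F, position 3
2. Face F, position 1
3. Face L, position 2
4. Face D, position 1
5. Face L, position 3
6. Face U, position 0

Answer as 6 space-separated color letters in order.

After move 1 (U'): U=WWWW F=OOGG R=GGRR B=RRBB L=BBOO
After move 2 (U'): U=WWWW F=BBGG R=OORR B=GGBB L=RROO
After move 3 (R): R=RORO U=WBWG F=BYGY D=YBYG B=WGWB
After move 4 (F'): F=YYBG U=WBRR R=BOYO D=ROYG L=RGOW
After move 5 (R): R=YBOO U=WYRG F=YOBG D=RWYW B=RGBB
After move 6 (U'): U=YGWR F=RGBG R=YOOO B=YBBB L=RGOW
Query 1: F[3] = G
Query 2: F[1] = G
Query 3: L[2] = O
Query 4: D[1] = W
Query 5: L[3] = W
Query 6: U[0] = Y

Answer: G G O W W Y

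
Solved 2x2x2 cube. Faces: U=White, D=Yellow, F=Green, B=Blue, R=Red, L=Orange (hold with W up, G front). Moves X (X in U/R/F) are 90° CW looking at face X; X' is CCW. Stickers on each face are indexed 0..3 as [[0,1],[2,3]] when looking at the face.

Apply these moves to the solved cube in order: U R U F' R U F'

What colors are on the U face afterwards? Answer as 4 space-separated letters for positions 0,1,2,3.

Answer: W W R B

Derivation:
After move 1 (U): U=WWWW F=RRGG R=BBRR B=OOBB L=GGOO
After move 2 (R): R=RBRB U=WRWG F=RYGY D=YBYO B=WOWB
After move 3 (U): U=WWGR F=RBGY R=WORB B=GGWB L=RYOO
After move 4 (F'): F=BYRG U=WWWR R=BOYB D=YOYO L=RROG
After move 5 (R): R=YBBO U=WYWG F=BORO D=YWYG B=RGWB
After move 6 (U): U=WWGY F=YBRO R=RGBO B=RRWB L=BOOG
After move 7 (F'): F=BOYR U=WWRB R=WGYO D=OGYG L=BYOG
Query: U face = WWRB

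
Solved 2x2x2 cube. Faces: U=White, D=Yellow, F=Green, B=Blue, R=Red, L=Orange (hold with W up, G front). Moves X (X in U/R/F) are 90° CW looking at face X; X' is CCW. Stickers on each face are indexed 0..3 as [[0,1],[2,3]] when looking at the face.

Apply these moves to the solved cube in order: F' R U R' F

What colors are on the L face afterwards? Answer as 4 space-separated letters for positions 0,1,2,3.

Answer: G O O Y

Derivation:
After move 1 (F'): F=GGGG U=WWRR R=YRYR D=OOYY L=OWOW
After move 2 (R): R=YYRR U=WGRG F=GOGY D=OBYB B=RBWB
After move 3 (U): U=RWGG F=YYGY R=RBRR B=OWWB L=GOOW
After move 4 (R'): R=BRRR U=RWGO F=YWGG D=OYYY B=BWBB
After move 5 (F): F=GYGW U=RWWO R=GROR D=RBYY L=GOOY
Query: L face = GOOY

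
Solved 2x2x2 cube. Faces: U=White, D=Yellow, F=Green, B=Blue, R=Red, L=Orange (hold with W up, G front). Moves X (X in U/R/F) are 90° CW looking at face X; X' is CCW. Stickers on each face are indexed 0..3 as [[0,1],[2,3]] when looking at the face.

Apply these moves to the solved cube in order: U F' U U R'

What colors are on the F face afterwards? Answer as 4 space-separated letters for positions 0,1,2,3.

After move 1 (U): U=WWWW F=RRGG R=BBRR B=OOBB L=GGOO
After move 2 (F'): F=RGRG U=WWBR R=YBYR D=GOYY L=GWOW
After move 3 (U): U=BWRW F=YBRG R=OOYR B=GWBB L=RGOW
After move 4 (U): U=RBWW F=OORG R=GWYR B=RGBB L=YBOW
After move 5 (R'): R=WRGY U=RBWR F=OBRW D=GOYG B=YGOB
Query: F face = OBRW

Answer: O B R W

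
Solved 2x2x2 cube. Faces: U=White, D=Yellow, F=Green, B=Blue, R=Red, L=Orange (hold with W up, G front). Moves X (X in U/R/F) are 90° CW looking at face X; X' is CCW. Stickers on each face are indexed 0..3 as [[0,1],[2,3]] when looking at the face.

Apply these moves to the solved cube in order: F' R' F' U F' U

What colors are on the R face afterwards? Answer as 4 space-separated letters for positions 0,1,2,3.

Answer: O B W Y

Derivation:
After move 1 (F'): F=GGGG U=WWRR R=YRYR D=OOYY L=OWOW
After move 2 (R'): R=RRYY U=WBRB F=GWGR D=OGYG B=YBOB
After move 3 (F'): F=WRGG U=WBRY R=GROY D=WWYG L=OBOR
After move 4 (U): U=RWYB F=GRGG R=YBOY B=OBOB L=WROR
After move 5 (F'): F=RGGG U=RWYO R=WBWY D=RRYG L=WBOY
After move 6 (U): U=YROW F=WBGG R=OBWY B=WBOB L=RGOY
Query: R face = OBWY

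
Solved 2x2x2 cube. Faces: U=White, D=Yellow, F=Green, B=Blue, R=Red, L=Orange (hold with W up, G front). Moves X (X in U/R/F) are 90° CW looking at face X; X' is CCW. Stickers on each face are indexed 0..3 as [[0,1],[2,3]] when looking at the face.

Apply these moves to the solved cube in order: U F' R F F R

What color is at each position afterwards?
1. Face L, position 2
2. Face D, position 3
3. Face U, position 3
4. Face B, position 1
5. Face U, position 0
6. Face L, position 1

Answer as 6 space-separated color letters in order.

Answer: O R R O W R

Derivation:
After move 1 (U): U=WWWW F=RRGG R=BBRR B=OOBB L=GGOO
After move 2 (F'): F=RGRG U=WWBR R=YBYR D=GOYY L=GWOW
After move 3 (R): R=YYRB U=WGBG F=RORY D=GBYO B=ROWB
After move 4 (F): F=RRYO U=WGWW R=BYGB D=RYYO L=GGOB
After move 5 (F): F=YROR U=WGBG R=WYWB D=GBYO L=GROY
After move 6 (R): R=WWBY U=WRBR F=YBOO D=GWYR B=GOGB
Query 1: L[2] = O
Query 2: D[3] = R
Query 3: U[3] = R
Query 4: B[1] = O
Query 5: U[0] = W
Query 6: L[1] = R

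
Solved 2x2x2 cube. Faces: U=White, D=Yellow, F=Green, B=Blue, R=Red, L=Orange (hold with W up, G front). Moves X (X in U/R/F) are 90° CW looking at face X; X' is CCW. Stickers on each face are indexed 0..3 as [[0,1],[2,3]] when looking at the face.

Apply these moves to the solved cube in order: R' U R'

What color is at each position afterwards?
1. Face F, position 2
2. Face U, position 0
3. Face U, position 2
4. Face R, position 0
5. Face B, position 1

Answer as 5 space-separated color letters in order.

Answer: G W B B O

Derivation:
After move 1 (R'): R=RRRR U=WBWB F=GWGW D=YGYG B=YBYB
After move 2 (U): U=WWBB F=RRGW R=YBRR B=OOYB L=GWOO
After move 3 (R'): R=BRYR U=WYBO F=RWGB D=YRYW B=GOGB
Query 1: F[2] = G
Query 2: U[0] = W
Query 3: U[2] = B
Query 4: R[0] = B
Query 5: B[1] = O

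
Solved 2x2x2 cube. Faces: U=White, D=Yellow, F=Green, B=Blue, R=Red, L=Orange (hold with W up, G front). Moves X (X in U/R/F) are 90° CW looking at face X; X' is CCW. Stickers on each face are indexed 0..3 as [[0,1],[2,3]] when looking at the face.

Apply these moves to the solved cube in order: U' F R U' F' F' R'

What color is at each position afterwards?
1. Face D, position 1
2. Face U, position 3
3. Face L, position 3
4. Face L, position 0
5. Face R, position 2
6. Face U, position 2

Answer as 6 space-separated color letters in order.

Answer: G W G B Y B

Derivation:
After move 1 (U'): U=WWWW F=OOGG R=GGRR B=RRBB L=BBOO
After move 2 (F): F=GOGO U=WWOB R=WGWR D=RGYY L=BYOY
After move 3 (R): R=WWRG U=WOOO F=GGGY D=RBYR B=BRWB
After move 4 (U'): U=OOWO F=BYGY R=GGRG B=WWWB L=BROY
After move 5 (F'): F=YYBG U=OOGR R=BGRG D=RYYR L=BOOW
After move 6 (F'): F=YGYB U=OOBR R=YGRG D=OWYR L=BROG
After move 7 (R'): R=GGYR U=OWBW F=YOYR D=OGYB B=RWWB
Query 1: D[1] = G
Query 2: U[3] = W
Query 3: L[3] = G
Query 4: L[0] = B
Query 5: R[2] = Y
Query 6: U[2] = B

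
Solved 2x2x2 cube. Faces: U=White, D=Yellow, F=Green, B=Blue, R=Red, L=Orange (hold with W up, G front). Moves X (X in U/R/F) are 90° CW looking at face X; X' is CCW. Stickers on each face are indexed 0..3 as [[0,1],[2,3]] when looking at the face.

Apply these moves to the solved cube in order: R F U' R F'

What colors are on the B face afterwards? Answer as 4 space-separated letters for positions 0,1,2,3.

Answer: O R O B

Derivation:
After move 1 (R): R=RRRR U=WGWG F=GYGY D=YBYB B=WBWB
After move 2 (F): F=GGYY U=WGOO R=WRGR D=RRYB L=OYOB
After move 3 (U'): U=GOWO F=OYYY R=GGGR B=WRWB L=WBOB
After move 4 (R): R=GGRG U=GYWY F=ORYB D=RWYW B=OROB
After move 5 (F'): F=RBOY U=GYGR R=WGRG D=BBYW L=WYOW
Query: B face = OROB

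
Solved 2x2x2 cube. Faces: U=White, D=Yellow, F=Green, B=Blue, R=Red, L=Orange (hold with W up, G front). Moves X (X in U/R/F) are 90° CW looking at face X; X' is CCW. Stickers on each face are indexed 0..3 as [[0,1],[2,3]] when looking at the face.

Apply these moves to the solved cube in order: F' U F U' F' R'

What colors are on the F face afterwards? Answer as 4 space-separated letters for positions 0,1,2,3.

Answer: O G G W

Derivation:
After move 1 (F'): F=GGGG U=WWRR R=YRYR D=OOYY L=OWOW
After move 2 (U): U=RWRW F=YRGG R=BBYR B=OWBB L=GGOW
After move 3 (F): F=GYGR U=RWWG R=RBWR D=YBYY L=GOOO
After move 4 (U'): U=WGRW F=GOGR R=GYWR B=RBBB L=OWOO
After move 5 (F'): F=ORGG U=WGGW R=BYYR D=WOYY L=OWOR
After move 6 (R'): R=YRBY U=WBGR F=OGGW D=WRYG B=YBOB
Query: F face = OGGW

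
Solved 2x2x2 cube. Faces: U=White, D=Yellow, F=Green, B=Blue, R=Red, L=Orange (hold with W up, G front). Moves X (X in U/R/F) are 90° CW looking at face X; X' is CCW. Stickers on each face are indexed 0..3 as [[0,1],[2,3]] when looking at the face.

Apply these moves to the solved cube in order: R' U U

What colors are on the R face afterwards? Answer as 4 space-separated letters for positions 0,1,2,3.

Answer: O O R R

Derivation:
After move 1 (R'): R=RRRR U=WBWB F=GWGW D=YGYG B=YBYB
After move 2 (U): U=WWBB F=RRGW R=YBRR B=OOYB L=GWOO
After move 3 (U): U=BWBW F=YBGW R=OORR B=GWYB L=RROO
Query: R face = OORR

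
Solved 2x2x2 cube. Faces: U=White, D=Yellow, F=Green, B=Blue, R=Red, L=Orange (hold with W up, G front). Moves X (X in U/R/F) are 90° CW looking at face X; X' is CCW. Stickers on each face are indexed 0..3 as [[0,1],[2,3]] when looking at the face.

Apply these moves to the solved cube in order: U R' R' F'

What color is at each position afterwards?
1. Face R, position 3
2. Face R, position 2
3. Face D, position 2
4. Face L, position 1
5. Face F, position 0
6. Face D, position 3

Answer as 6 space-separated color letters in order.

Answer: B Y Y Y B W

Derivation:
After move 1 (U): U=WWWW F=RRGG R=BBRR B=OOBB L=GGOO
After move 2 (R'): R=BRBR U=WBWO F=RWGW D=YRYG B=YOYB
After move 3 (R'): R=RRBB U=WYWY F=RBGO D=YWYW B=GORB
After move 4 (F'): F=BORG U=WYRB R=WRYB D=GOYW L=GYOW
Query 1: R[3] = B
Query 2: R[2] = Y
Query 3: D[2] = Y
Query 4: L[1] = Y
Query 5: F[0] = B
Query 6: D[3] = W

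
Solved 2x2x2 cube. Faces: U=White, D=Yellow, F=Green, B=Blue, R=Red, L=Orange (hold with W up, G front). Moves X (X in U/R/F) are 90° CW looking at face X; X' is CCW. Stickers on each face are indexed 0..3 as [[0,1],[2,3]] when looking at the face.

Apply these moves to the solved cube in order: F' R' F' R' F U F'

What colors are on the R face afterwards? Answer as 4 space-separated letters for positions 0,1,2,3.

Answer: R B G O

Derivation:
After move 1 (F'): F=GGGG U=WWRR R=YRYR D=OOYY L=OWOW
After move 2 (R'): R=RRYY U=WBRB F=GWGR D=OGYG B=YBOB
After move 3 (F'): F=WRGG U=WBRY R=GROY D=WWYG L=OBOR
After move 4 (R'): R=RYGO U=WORY F=WBGY D=WRYG B=GBWB
After move 5 (F): F=GWYB U=WORB R=RYYO D=GRYG L=OWOR
After move 6 (U): U=RWBO F=RYYB R=GBYO B=OWWB L=GWOR
After move 7 (F'): F=YBRY U=RWGY R=RBGO D=WRYG L=GOOB
Query: R face = RBGO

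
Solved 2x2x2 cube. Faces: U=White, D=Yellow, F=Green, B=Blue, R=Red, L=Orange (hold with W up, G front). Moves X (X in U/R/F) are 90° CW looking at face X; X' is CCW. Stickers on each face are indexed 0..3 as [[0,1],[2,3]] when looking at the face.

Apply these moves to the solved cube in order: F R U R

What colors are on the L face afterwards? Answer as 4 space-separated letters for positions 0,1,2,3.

Answer: G R O Y

Derivation:
After move 1 (F): F=GGGG U=WWOO R=WRWR D=RRYY L=OYOY
After move 2 (R): R=WWRR U=WGOG F=GRGY D=RBYB B=OBWB
After move 3 (U): U=OWGG F=WWGY R=OBRR B=OYWB L=GROY
After move 4 (R): R=RORB U=OWGY F=WBGB D=RWYO B=GYWB
Query: L face = GROY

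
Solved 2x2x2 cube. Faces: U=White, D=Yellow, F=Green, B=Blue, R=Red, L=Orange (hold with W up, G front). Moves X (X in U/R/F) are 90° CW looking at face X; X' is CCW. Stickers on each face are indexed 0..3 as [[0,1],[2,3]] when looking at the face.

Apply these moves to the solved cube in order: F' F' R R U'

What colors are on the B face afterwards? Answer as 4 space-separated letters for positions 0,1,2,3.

Answer: R O G B

Derivation:
After move 1 (F'): F=GGGG U=WWRR R=YRYR D=OOYY L=OWOW
After move 2 (F'): F=GGGG U=WWYY R=OROR D=WWYY L=OROR
After move 3 (R): R=OORR U=WGYG F=GWGY D=WBYB B=YBWB
After move 4 (R): R=RORO U=WWYY F=GBGB D=WWYY B=GBGB
After move 5 (U'): U=WYWY F=ORGB R=GBRO B=ROGB L=GBOR
Query: B face = ROGB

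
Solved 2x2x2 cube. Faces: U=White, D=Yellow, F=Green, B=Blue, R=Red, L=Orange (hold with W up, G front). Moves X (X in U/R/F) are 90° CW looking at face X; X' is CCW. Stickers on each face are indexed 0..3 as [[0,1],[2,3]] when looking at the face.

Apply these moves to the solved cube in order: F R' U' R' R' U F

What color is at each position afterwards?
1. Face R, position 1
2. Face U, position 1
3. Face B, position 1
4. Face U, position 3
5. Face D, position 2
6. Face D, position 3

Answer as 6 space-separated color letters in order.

Answer: R B B R Y O

Derivation:
After move 1 (F): F=GGGG U=WWOO R=WRWR D=RRYY L=OYOY
After move 2 (R'): R=RRWW U=WBOB F=GWGO D=RGYG B=YBRB
After move 3 (U'): U=BBWO F=OYGO R=GWWW B=RRRB L=YBOY
After move 4 (R'): R=WWGW U=BRWR F=OBGO D=RYYO B=GRGB
After move 5 (R'): R=WWWG U=BGWG F=ORGR D=RBYO B=ORYB
After move 6 (U): U=WBGG F=WWGR R=ORWG B=YBYB L=OROY
After move 7 (F): F=GWRW U=WBYR R=GRGG D=WOYO L=OROB
Query 1: R[1] = R
Query 2: U[1] = B
Query 3: B[1] = B
Query 4: U[3] = R
Query 5: D[2] = Y
Query 6: D[3] = O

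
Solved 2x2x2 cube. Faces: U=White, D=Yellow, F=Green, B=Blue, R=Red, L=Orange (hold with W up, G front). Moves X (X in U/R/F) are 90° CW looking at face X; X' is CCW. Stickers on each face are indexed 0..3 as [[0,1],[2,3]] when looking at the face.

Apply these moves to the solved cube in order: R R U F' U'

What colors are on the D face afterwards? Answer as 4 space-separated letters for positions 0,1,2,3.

After move 1 (R): R=RRRR U=WGWG F=GYGY D=YBYB B=WBWB
After move 2 (R): R=RRRR U=WYWY F=GBGB D=YWYW B=GBGB
After move 3 (U): U=WWYY F=RRGB R=GBRR B=OOGB L=GBOO
After move 4 (F'): F=RBRG U=WWGR R=WBYR D=BOYW L=GYOY
After move 5 (U'): U=WRWG F=GYRG R=RBYR B=WBGB L=OOOY
Query: D face = BOYW

Answer: B O Y W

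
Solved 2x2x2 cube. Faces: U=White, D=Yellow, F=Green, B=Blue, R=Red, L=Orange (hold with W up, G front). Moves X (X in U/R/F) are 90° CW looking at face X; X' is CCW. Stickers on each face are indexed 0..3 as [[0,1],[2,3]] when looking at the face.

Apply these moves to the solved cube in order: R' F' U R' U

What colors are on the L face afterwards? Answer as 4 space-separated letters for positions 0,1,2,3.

After move 1 (R'): R=RRRR U=WBWB F=GWGW D=YGYG B=YBYB
After move 2 (F'): F=WWGG U=WBRR R=GRYR D=OOYG L=OBOW
After move 3 (U): U=RWRB F=GRGG R=YBYR B=OBYB L=WWOW
After move 4 (R'): R=BRYY U=RYRO F=GWGB D=ORYG B=GBOB
After move 5 (U): U=RROY F=BRGB R=GBYY B=WWOB L=GWOW
Query: L face = GWOW

Answer: G W O W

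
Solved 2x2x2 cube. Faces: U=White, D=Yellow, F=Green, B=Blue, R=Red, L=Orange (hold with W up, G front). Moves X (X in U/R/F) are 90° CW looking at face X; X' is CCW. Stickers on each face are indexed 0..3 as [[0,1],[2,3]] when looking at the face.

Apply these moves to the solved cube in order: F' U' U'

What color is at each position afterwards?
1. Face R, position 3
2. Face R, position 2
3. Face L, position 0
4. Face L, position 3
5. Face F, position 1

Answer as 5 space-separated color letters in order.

After move 1 (F'): F=GGGG U=WWRR R=YRYR D=OOYY L=OWOW
After move 2 (U'): U=WRWR F=OWGG R=GGYR B=YRBB L=BBOW
After move 3 (U'): U=RRWW F=BBGG R=OWYR B=GGBB L=YROW
Query 1: R[3] = R
Query 2: R[2] = Y
Query 3: L[0] = Y
Query 4: L[3] = W
Query 5: F[1] = B

Answer: R Y Y W B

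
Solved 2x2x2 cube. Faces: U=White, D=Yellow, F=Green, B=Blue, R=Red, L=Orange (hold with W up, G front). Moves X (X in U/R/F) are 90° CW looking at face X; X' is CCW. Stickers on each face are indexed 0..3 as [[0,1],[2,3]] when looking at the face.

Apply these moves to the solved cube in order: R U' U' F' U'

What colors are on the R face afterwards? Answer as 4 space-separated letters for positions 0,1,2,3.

Answer: B Y Y R

Derivation:
After move 1 (R): R=RRRR U=WGWG F=GYGY D=YBYB B=WBWB
After move 2 (U'): U=GGWW F=OOGY R=GYRR B=RRWB L=WBOO
After move 3 (U'): U=GWGW F=WBGY R=OORR B=GYWB L=RROO
After move 4 (F'): F=BYWG U=GWOR R=BOYR D=ROYB L=RWOG
After move 5 (U'): U=WRGO F=RWWG R=BYYR B=BOWB L=GYOG
Query: R face = BYYR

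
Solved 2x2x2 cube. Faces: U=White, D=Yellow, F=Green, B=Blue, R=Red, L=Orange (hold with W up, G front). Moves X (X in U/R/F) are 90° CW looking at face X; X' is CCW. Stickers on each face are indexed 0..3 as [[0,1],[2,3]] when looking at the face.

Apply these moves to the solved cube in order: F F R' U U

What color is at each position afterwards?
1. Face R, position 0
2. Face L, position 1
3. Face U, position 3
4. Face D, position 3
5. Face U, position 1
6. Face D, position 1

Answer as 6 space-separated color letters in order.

After move 1 (F): F=GGGG U=WWOO R=WRWR D=RRYY L=OYOY
After move 2 (F): F=GGGG U=WWYY R=OROR D=WWYY L=OROR
After move 3 (R'): R=RROO U=WBYB F=GWGY D=WGYG B=YBWB
After move 4 (U): U=YWBB F=RRGY R=YBOO B=ORWB L=GWOR
After move 5 (U): U=BYBW F=YBGY R=OROO B=GWWB L=RROR
Query 1: R[0] = O
Query 2: L[1] = R
Query 3: U[3] = W
Query 4: D[3] = G
Query 5: U[1] = Y
Query 6: D[1] = G

Answer: O R W G Y G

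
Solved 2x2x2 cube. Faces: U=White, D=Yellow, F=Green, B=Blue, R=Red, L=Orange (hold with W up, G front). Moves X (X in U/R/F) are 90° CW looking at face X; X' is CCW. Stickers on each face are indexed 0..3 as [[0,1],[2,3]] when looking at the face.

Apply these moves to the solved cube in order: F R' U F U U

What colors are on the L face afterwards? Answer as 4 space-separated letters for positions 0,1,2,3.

Answer: B B O G

Derivation:
After move 1 (F): F=GGGG U=WWOO R=WRWR D=RRYY L=OYOY
After move 2 (R'): R=RRWW U=WBOB F=GWGO D=RGYG B=YBRB
After move 3 (U): U=OWBB F=RRGO R=YBWW B=OYRB L=GWOY
After move 4 (F): F=GROR U=OWYW R=BBBW D=WYYG L=GROG
After move 5 (U): U=YOWW F=BBOR R=OYBW B=GRRB L=GROG
After move 6 (U): U=WYWO F=OYOR R=GRBW B=GRRB L=BBOG
Query: L face = BBOG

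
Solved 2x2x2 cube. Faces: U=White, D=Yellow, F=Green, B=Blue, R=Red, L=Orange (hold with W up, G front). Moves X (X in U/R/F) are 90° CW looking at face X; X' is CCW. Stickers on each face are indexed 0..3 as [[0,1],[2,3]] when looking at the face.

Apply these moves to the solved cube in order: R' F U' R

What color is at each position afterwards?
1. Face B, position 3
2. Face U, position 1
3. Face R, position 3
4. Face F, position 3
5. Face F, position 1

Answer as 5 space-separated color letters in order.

After move 1 (R'): R=RRRR U=WBWB F=GWGW D=YGYG B=YBYB
After move 2 (F): F=GGWW U=WBOO R=WRBR D=RRYG L=OYOG
After move 3 (U'): U=BOWO F=OYWW R=GGBR B=WRYB L=YBOG
After move 4 (R): R=BGRG U=BYWW F=ORWG D=RYYW B=OROB
Query 1: B[3] = B
Query 2: U[1] = Y
Query 3: R[3] = G
Query 4: F[3] = G
Query 5: F[1] = R

Answer: B Y G G R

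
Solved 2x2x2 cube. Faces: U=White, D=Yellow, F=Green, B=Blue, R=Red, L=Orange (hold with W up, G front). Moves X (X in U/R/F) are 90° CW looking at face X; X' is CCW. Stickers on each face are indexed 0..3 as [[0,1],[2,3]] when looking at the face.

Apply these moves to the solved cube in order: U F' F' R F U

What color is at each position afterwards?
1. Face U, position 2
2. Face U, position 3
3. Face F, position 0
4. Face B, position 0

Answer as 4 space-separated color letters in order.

After move 1 (U): U=WWWW F=RRGG R=BBRR B=OOBB L=GGOO
After move 2 (F'): F=RGRG U=WWBR R=YBYR D=GOYY L=GWOW
After move 3 (F'): F=GGRR U=WWYY R=OBGR D=WWYY L=GROB
After move 4 (R): R=GORB U=WGYR F=GWRY D=WBYO B=YOWB
After move 5 (F): F=RGYW U=WGBR R=YORB D=RGYO L=GWOB
After move 6 (U): U=BWRG F=YOYW R=YORB B=GWWB L=RGOB
Query 1: U[2] = R
Query 2: U[3] = G
Query 3: F[0] = Y
Query 4: B[0] = G

Answer: R G Y G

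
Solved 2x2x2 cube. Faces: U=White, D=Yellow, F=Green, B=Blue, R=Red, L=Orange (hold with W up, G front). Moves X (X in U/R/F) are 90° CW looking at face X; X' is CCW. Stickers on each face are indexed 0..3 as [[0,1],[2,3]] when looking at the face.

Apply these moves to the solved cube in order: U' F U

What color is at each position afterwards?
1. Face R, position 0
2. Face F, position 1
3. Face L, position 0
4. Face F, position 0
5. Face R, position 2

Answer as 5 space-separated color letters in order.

After move 1 (U'): U=WWWW F=OOGG R=GGRR B=RRBB L=BBOO
After move 2 (F): F=GOGO U=WWOB R=WGWR D=RGYY L=BYOY
After move 3 (U): U=OWBW F=WGGO R=RRWR B=BYBB L=GOOY
Query 1: R[0] = R
Query 2: F[1] = G
Query 3: L[0] = G
Query 4: F[0] = W
Query 5: R[2] = W

Answer: R G G W W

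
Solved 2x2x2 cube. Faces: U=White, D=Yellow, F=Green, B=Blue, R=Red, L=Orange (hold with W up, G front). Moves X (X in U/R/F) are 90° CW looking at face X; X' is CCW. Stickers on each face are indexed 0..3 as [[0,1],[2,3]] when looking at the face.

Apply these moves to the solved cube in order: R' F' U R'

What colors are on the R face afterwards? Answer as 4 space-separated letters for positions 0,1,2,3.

Answer: B R Y Y

Derivation:
After move 1 (R'): R=RRRR U=WBWB F=GWGW D=YGYG B=YBYB
After move 2 (F'): F=WWGG U=WBRR R=GRYR D=OOYG L=OBOW
After move 3 (U): U=RWRB F=GRGG R=YBYR B=OBYB L=WWOW
After move 4 (R'): R=BRYY U=RYRO F=GWGB D=ORYG B=GBOB
Query: R face = BRYY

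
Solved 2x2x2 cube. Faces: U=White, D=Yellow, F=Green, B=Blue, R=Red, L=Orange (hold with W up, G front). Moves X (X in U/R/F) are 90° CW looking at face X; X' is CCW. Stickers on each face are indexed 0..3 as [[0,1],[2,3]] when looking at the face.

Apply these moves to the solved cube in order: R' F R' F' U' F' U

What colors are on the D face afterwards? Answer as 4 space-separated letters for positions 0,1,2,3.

Answer: B O Y W

Derivation:
After move 1 (R'): R=RRRR U=WBWB F=GWGW D=YGYG B=YBYB
After move 2 (F): F=GGWW U=WBOO R=WRBR D=RRYG L=OYOG
After move 3 (R'): R=RRWB U=WYOY F=GBWO D=RGYW B=GBRB
After move 4 (F'): F=BOGW U=WYRW R=GRRB D=YGYW L=OYOO
After move 5 (U'): U=YWWR F=OYGW R=BORB B=GRRB L=GBOO
After move 6 (F'): F=YWOG U=YWBR R=GOYB D=BOYW L=GROW
After move 7 (U): U=BYRW F=GOOG R=GRYB B=GRRB L=YWOW
Query: D face = BOYW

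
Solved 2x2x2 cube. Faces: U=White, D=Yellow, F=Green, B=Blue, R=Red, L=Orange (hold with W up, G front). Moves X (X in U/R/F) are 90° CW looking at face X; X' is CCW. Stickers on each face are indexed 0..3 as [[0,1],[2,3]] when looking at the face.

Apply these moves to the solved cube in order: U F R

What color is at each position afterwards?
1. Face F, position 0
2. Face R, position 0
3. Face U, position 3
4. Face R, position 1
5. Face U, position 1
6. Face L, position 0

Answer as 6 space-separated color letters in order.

After move 1 (U): U=WWWW F=RRGG R=BBRR B=OOBB L=GGOO
After move 2 (F): F=GRGR U=WWOG R=WBWR D=RBYY L=GYOY
After move 3 (R): R=WWRB U=WROR F=GBGY D=RBYO B=GOWB
Query 1: F[0] = G
Query 2: R[0] = W
Query 3: U[3] = R
Query 4: R[1] = W
Query 5: U[1] = R
Query 6: L[0] = G

Answer: G W R W R G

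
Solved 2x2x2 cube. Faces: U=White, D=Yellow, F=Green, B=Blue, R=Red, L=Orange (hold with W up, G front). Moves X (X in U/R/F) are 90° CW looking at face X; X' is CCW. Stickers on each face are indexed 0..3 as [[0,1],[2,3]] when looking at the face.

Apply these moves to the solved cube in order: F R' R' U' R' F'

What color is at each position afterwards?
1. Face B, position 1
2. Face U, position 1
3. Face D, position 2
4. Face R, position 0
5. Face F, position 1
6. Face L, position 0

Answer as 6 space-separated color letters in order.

After move 1 (F): F=GGGG U=WWOO R=WRWR D=RRYY L=OYOY
After move 2 (R'): R=RRWW U=WBOB F=GWGO D=RGYG B=YBRB
After move 3 (R'): R=RWRW U=WROY F=GBGB D=RWYO B=GBGB
After move 4 (U'): U=RYWO F=OYGB R=GBRW B=RWGB L=GBOY
After move 5 (R'): R=BWGR U=RGWR F=OYGO D=RYYB B=OWWB
After move 6 (F'): F=YOOG U=RGBG R=YWRR D=BYYB L=GROW
Query 1: B[1] = W
Query 2: U[1] = G
Query 3: D[2] = Y
Query 4: R[0] = Y
Query 5: F[1] = O
Query 6: L[0] = G

Answer: W G Y Y O G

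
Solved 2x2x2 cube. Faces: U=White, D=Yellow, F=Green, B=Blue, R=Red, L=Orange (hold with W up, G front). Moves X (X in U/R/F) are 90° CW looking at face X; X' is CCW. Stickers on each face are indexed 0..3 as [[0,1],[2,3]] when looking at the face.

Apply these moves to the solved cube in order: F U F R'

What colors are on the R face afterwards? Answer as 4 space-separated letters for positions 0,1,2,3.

Answer: B R O W

Derivation:
After move 1 (F): F=GGGG U=WWOO R=WRWR D=RRYY L=OYOY
After move 2 (U): U=OWOW F=WRGG R=BBWR B=OYBB L=GGOY
After move 3 (F): F=GWGR U=OWYG R=OBWR D=WBYY L=GROR
After move 4 (R'): R=BROW U=OBYO F=GWGG D=WWYR B=YYBB
Query: R face = BROW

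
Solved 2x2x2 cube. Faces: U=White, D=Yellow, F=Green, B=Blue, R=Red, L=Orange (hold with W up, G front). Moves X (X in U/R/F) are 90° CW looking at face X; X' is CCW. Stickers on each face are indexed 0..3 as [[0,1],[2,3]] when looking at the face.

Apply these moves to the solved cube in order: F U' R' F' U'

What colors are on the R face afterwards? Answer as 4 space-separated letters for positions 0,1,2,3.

After move 1 (F): F=GGGG U=WWOO R=WRWR D=RRYY L=OYOY
After move 2 (U'): U=WOWO F=OYGG R=GGWR B=WRBB L=BBOY
After move 3 (R'): R=GRGW U=WBWW F=OOGO D=RYYG B=YRRB
After move 4 (F'): F=OOOG U=WBGG R=YRRW D=BYYG L=BWOW
After move 5 (U'): U=BGWG F=BWOG R=OORW B=YRRB L=YROW
Query: R face = OORW

Answer: O O R W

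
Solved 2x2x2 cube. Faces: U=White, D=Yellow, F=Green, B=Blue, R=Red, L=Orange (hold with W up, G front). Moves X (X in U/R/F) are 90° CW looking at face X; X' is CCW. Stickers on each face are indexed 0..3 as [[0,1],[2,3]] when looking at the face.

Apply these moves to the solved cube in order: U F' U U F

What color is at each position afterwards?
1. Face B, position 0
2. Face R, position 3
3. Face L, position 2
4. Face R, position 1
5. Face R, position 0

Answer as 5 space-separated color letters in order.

After move 1 (U): U=WWWW F=RRGG R=BBRR B=OOBB L=GGOO
After move 2 (F'): F=RGRG U=WWBR R=YBYR D=GOYY L=GWOW
After move 3 (U): U=BWRW F=YBRG R=OOYR B=GWBB L=RGOW
After move 4 (U): U=RBWW F=OORG R=GWYR B=RGBB L=YBOW
After move 5 (F): F=ROGO U=RBWB R=WWWR D=YGYY L=YGOO
Query 1: B[0] = R
Query 2: R[3] = R
Query 3: L[2] = O
Query 4: R[1] = W
Query 5: R[0] = W

Answer: R R O W W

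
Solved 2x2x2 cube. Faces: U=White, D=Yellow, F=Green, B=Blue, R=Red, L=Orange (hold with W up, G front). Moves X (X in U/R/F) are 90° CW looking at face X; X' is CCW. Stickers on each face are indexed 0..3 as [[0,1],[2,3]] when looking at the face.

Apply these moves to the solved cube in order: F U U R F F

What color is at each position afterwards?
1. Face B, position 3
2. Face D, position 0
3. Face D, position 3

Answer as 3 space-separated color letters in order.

Answer: B G G

Derivation:
After move 1 (F): F=GGGG U=WWOO R=WRWR D=RRYY L=OYOY
After move 2 (U): U=OWOW F=WRGG R=BBWR B=OYBB L=GGOY
After move 3 (U): U=OOWW F=BBGG R=OYWR B=GGBB L=WROY
After move 4 (R): R=WORY U=OBWG F=BRGY D=RBYG B=WGOB
After move 5 (F): F=GBYR U=OBYR R=WOGY D=RWYG L=WROB
After move 6 (F): F=YGRB U=OBBR R=YORY D=GWYG L=WROW
Query 1: B[3] = B
Query 2: D[0] = G
Query 3: D[3] = G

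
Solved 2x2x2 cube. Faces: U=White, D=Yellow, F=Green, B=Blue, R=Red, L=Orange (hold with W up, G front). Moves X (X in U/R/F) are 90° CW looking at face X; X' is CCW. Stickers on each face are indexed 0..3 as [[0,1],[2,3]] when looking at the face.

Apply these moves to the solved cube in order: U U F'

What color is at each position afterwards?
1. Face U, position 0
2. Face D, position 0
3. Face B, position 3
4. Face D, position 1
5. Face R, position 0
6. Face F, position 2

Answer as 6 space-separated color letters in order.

After move 1 (U): U=WWWW F=RRGG R=BBRR B=OOBB L=GGOO
After move 2 (U): U=WWWW F=BBGG R=OORR B=GGBB L=RROO
After move 3 (F'): F=BGBG U=WWOR R=YOYR D=ROYY L=RWOW
Query 1: U[0] = W
Query 2: D[0] = R
Query 3: B[3] = B
Query 4: D[1] = O
Query 5: R[0] = Y
Query 6: F[2] = B

Answer: W R B O Y B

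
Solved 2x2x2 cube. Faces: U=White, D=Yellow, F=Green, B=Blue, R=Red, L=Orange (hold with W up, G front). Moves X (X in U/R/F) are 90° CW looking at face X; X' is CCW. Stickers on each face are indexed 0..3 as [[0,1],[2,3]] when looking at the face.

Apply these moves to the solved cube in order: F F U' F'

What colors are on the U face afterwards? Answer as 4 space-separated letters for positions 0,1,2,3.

After move 1 (F): F=GGGG U=WWOO R=WRWR D=RRYY L=OYOY
After move 2 (F): F=GGGG U=WWYY R=OROR D=WWYY L=OROR
After move 3 (U'): U=WYWY F=ORGG R=GGOR B=ORBB L=BBOR
After move 4 (F'): F=RGOG U=WYGO R=WGWR D=BRYY L=BYOW
Query: U face = WYGO

Answer: W Y G O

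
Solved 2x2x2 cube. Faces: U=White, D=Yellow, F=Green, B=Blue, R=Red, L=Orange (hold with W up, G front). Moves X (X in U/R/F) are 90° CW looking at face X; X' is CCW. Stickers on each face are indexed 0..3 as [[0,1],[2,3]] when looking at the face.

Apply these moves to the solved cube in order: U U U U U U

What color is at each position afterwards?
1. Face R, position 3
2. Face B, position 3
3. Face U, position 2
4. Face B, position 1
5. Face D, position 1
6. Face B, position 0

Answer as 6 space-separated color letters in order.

After move 1 (U): U=WWWW F=RRGG R=BBRR B=OOBB L=GGOO
After move 2 (U): U=WWWW F=BBGG R=OORR B=GGBB L=RROO
After move 3 (U): U=WWWW F=OOGG R=GGRR B=RRBB L=BBOO
After move 4 (U): U=WWWW F=GGGG R=RRRR B=BBBB L=OOOO
After move 5 (U): U=WWWW F=RRGG R=BBRR B=OOBB L=GGOO
After move 6 (U): U=WWWW F=BBGG R=OORR B=GGBB L=RROO
Query 1: R[3] = R
Query 2: B[3] = B
Query 3: U[2] = W
Query 4: B[1] = G
Query 5: D[1] = Y
Query 6: B[0] = G

Answer: R B W G Y G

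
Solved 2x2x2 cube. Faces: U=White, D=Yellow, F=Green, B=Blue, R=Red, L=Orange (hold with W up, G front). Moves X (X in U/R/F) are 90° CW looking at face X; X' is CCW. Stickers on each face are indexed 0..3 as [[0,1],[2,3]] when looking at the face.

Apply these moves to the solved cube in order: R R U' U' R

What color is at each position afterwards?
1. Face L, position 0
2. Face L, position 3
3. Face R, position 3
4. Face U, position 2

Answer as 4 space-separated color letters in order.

Answer: R O O Y

Derivation:
After move 1 (R): R=RRRR U=WGWG F=GYGY D=YBYB B=WBWB
After move 2 (R): R=RRRR U=WYWY F=GBGB D=YWYW B=GBGB
After move 3 (U'): U=YYWW F=OOGB R=GBRR B=RRGB L=GBOO
After move 4 (U'): U=YWYW F=GBGB R=OORR B=GBGB L=RROO
After move 5 (R): R=RORO U=YBYB F=GWGW D=YGYG B=WBWB
Query 1: L[0] = R
Query 2: L[3] = O
Query 3: R[3] = O
Query 4: U[2] = Y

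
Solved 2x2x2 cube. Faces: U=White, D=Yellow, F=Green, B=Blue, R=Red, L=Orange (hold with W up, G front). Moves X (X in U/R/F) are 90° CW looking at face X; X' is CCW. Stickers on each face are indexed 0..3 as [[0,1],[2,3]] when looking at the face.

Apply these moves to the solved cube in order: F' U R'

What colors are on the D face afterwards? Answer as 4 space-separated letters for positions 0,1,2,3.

Answer: O R Y G

Derivation:
After move 1 (F'): F=GGGG U=WWRR R=YRYR D=OOYY L=OWOW
After move 2 (U): U=RWRW F=YRGG R=BBYR B=OWBB L=GGOW
After move 3 (R'): R=BRBY U=RBRO F=YWGW D=ORYG B=YWOB
Query: D face = ORYG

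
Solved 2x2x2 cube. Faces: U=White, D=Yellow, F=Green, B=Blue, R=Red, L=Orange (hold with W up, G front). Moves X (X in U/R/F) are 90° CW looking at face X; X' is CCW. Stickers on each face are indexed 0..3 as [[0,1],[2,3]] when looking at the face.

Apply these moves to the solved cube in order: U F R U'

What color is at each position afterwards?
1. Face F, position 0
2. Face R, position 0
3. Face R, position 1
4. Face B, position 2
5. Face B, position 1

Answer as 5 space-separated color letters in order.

After move 1 (U): U=WWWW F=RRGG R=BBRR B=OOBB L=GGOO
After move 2 (F): F=GRGR U=WWOG R=WBWR D=RBYY L=GYOY
After move 3 (R): R=WWRB U=WROR F=GBGY D=RBYO B=GOWB
After move 4 (U'): U=RRWO F=GYGY R=GBRB B=WWWB L=GOOY
Query 1: F[0] = G
Query 2: R[0] = G
Query 3: R[1] = B
Query 4: B[2] = W
Query 5: B[1] = W

Answer: G G B W W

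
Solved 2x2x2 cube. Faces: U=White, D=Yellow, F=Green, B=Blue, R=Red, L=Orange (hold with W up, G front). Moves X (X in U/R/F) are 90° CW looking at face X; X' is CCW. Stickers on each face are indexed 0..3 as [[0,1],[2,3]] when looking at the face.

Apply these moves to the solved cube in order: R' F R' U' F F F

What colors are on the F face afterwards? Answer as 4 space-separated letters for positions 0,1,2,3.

Answer: Y O O W

Derivation:
After move 1 (R'): R=RRRR U=WBWB F=GWGW D=YGYG B=YBYB
After move 2 (F): F=GGWW U=WBOO R=WRBR D=RRYG L=OYOG
After move 3 (R'): R=RRWB U=WYOY F=GBWO D=RGYW B=GBRB
After move 4 (U'): U=YYWO F=OYWO R=GBWB B=RRRB L=GBOG
After move 5 (F): F=WOOY U=YYGB R=WBOB D=WGYW L=GROG
After move 6 (F): F=OWYO U=YYGR R=GBBB D=OWYW L=GWOG
After move 7 (F): F=YOOW U=YYGW R=GBRB D=BGYW L=GOOW
Query: F face = YOOW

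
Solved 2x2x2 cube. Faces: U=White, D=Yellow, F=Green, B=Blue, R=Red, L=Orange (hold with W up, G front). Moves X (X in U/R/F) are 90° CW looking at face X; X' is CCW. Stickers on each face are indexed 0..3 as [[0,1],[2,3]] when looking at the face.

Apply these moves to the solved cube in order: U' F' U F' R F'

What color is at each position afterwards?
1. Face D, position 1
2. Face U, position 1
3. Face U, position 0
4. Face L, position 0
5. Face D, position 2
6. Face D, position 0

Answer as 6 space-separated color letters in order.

After move 1 (U'): U=WWWW F=OOGG R=GGRR B=RRBB L=BBOO
After move 2 (F'): F=OGOG U=WWGR R=YGYR D=BOYY L=BWOW
After move 3 (U): U=GWRW F=YGOG R=RRYR B=BWBB L=OGOW
After move 4 (F'): F=GGYO U=GWRY R=ORBR D=GWYY L=OWOR
After move 5 (R): R=BORR U=GGRO F=GWYY D=GBYB B=YWWB
After move 6 (F'): F=WYGY U=GGBR R=BOGR D=WRYB L=OOOR
Query 1: D[1] = R
Query 2: U[1] = G
Query 3: U[0] = G
Query 4: L[0] = O
Query 5: D[2] = Y
Query 6: D[0] = W

Answer: R G G O Y W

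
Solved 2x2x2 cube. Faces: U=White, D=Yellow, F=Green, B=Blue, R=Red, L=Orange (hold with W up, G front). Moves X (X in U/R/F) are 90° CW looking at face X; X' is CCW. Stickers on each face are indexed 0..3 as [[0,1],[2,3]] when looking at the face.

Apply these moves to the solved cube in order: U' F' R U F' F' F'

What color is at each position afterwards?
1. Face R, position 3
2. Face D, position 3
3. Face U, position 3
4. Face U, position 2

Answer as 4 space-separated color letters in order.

After move 1 (U'): U=WWWW F=OOGG R=GGRR B=RRBB L=BBOO
After move 2 (F'): F=OGOG U=WWGR R=YGYR D=BOYY L=BWOW
After move 3 (R): R=YYRG U=WGGG F=OOOY D=BBYR B=RRWB
After move 4 (U): U=GWGG F=YYOY R=RRRG B=BWWB L=OOOW
After move 5 (F'): F=YYYO U=GWRR R=BRBG D=OWYR L=OGOG
After move 6 (F'): F=YOYY U=GWBB R=WROG D=GGYR L=OROR
After move 7 (F'): F=OYYY U=GWWO R=GRGG D=RRYR L=OBOB
Query 1: R[3] = G
Query 2: D[3] = R
Query 3: U[3] = O
Query 4: U[2] = W

Answer: G R O W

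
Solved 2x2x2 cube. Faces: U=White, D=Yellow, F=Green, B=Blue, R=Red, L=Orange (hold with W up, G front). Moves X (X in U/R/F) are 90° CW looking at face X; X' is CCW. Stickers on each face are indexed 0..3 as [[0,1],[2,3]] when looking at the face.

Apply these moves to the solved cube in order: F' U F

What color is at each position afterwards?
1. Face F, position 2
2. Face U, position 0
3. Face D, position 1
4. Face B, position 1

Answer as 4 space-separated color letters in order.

After move 1 (F'): F=GGGG U=WWRR R=YRYR D=OOYY L=OWOW
After move 2 (U): U=RWRW F=YRGG R=BBYR B=OWBB L=GGOW
After move 3 (F): F=GYGR U=RWWG R=RBWR D=YBYY L=GOOO
Query 1: F[2] = G
Query 2: U[0] = R
Query 3: D[1] = B
Query 4: B[1] = W

Answer: G R B W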